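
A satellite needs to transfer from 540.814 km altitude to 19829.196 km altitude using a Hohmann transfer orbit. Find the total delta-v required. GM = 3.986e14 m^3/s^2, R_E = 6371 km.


r1 = 6911.8140 km = 6.911814e+06 m
r2 = 26200.1960 km = 2.6200196e+07 m
dv1 = sqrt(mu/r1)*(sqrt(2*r2/(r1+r2)) - 1) = 1959.1260 m/s
dv2 = sqrt(mu/r2)*(1 - sqrt(2*r1/(r1+r2))) = 1380.2672 m/s
total dv = |dv1| + |dv2| = 1959.1260 + 1380.2672 = 3339.3931 m/s = 3.3394 km/s

3.3394 km/s


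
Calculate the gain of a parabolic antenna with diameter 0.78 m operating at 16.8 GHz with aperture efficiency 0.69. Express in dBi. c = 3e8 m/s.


lambda = c/f = 3e8 / 1.68e+10 = 0.01785714 m
G = eta*(pi*D/lambda)^2 = 0.69*(pi*0.78/0.01785714)^2
G = 12993.1393 (linear)
G = 10*log10(12993.1393) = 41.1371 dBi

41.1371 dBi


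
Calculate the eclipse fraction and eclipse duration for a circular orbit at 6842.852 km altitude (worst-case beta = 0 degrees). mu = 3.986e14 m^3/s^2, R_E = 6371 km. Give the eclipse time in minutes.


r = 13213.8520 km
T = 251.9441 min
Eclipse fraction = arcsin(R_E/r)/pi = arcsin(6371.0000/13213.8520)/pi
= arcsin(0.4821456)/pi = 0.1601424
Eclipse duration = 0.1601424 * 251.9441 = 40.3469 min

40.3469 minutes


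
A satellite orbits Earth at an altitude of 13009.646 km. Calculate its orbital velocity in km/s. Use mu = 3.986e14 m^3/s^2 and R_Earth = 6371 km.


r = R_E + alt = 6371.0 + 13009.646 = 19380.6460 km = 1.9380646e+07 m
v = sqrt(mu/r) = sqrt(3.986e14 / 1.9380646e+07) = 4535.0755 m/s = 4.5351 km/s

4.5351 km/s


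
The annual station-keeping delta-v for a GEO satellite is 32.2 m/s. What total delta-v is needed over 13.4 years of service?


dV = rate * years = 32.2 * 13.4
dV = 431.4800 m/s

431.4800 m/s


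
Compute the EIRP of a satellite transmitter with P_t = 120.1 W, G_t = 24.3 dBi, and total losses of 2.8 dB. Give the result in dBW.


Pt = 120.1 W = 20.7954 dBW
EIRP = Pt_dBW + Gt - losses = 20.7954 + 24.3 - 2.8 = 42.2954 dBW

42.2954 dBW


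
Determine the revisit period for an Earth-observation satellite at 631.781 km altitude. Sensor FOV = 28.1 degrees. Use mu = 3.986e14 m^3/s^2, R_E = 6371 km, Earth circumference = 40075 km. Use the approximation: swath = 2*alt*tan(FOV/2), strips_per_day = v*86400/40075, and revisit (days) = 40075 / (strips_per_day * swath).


swath = 2*631.781*tan(0.2452188) = 316.2129 km
v = sqrt(mu/r) = 7544.5506 m/s = 7.5446 km/s
strips/day = v*86400/40075 = 7.5446*86400/40075 = 16.2657
coverage/day = strips * swath = 16.2657 * 316.2129 = 5143.4333 km
revisit = 40075 / 5143.4333 = 7.7915 days

7.7915 days


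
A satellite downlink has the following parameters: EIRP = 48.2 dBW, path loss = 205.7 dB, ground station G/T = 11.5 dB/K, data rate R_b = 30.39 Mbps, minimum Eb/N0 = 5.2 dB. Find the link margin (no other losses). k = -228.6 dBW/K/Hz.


C/N0 = EIRP - FSPL + G/T - k = 48.2 - 205.7 + 11.5 - (-228.6)
C/N0 = 82.6000 dB-Hz
R_b = 30.39 Mbps = 3.039e+07 bps -> 10*log10(R_b) = 74.8273 dB-Hz
Eb/N0 = C/N0 - 10*log10(R_b) = 82.6000 - 74.8273 = 7.7727 dB
Margin = Eb/N0 - Eb/N0_req = 7.7727 - 5.2 = 2.5727 dB (link closes)

2.5727 dB


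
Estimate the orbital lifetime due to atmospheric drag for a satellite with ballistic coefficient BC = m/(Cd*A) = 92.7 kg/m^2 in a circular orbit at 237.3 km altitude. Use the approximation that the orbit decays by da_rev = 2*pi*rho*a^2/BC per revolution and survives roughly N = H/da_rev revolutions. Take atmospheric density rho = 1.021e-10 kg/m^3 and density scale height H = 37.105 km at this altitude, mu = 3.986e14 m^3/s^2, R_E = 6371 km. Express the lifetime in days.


a = R_E + alt = 6608.3000 km = 6.6083e+06 m
da_rev = 2*pi*rho*a^2/BC = 2*pi*1.021e-10*(6.6083e+06)^2/92.7 = 302.207597 m per revolution
N = H/da_rev = 37105.0000 m / 302.207597 m = 122.7798 revolutions
P = 2*pi*sqrt(a^3/mu) = 5346.2079 s
lifetime = N*P = 122.7798 * 5346.2079 = 656406.5492 s = 7.5973 days

7.5973 days


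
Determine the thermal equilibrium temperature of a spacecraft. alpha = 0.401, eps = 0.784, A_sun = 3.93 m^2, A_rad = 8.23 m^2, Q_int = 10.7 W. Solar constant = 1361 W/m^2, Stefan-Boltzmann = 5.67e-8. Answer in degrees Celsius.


Numerator = alpha*S*A_sun + Q_int = 0.401*1361*3.93 + 10.7 = 2155.5407 W
Denominator = eps*sigma*A_rad = 0.784*5.67e-8*8.23 = 3.6584654e-07 W/K^4
T^4 = 5.8919259e+09 K^4
T = 277.0539 K = 3.9039 C

3.9039 degrees Celsius


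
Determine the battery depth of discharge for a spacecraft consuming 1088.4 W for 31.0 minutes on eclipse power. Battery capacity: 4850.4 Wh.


E_used = P * t / 60 = 1088.4 * 31.0 / 60 = 562.3400 Wh
DOD = E_used / E_total * 100 = 562.3400 / 4850.4 * 100
DOD = 11.5937 %

11.5937 %


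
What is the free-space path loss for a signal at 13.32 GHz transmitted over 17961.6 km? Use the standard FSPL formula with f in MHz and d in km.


f = 13.32 GHz = 13320.0000 MHz
d = 17961.6 km
FSPL = 32.44 + 20*log10(13320.0000) + 20*log10(17961.6)
FSPL = 32.44 + 82.4901 + 85.0869
FSPL = 200.0170 dB

200.0170 dB


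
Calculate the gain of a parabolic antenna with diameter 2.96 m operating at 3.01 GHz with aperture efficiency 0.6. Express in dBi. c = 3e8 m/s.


lambda = c/f = 3e8 / 3.01e+09 = 0.09966777 m
G = eta*(pi*D/lambda)^2 = 0.6*(pi*2.96/0.09966777)^2
G = 5223.0586 (linear)
G = 10*log10(5223.0586) = 37.1792 dBi

37.1792 dBi


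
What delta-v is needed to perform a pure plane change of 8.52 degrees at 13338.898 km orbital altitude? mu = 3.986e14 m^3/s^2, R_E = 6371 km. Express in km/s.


r = 19709.8980 km = 1.9709898e+07 m
V = sqrt(mu/r) = 4497.0370 m/s
di = 8.52 deg = 0.1487021 rad
dV = 2*V*sin(di/2) = 2*4497.0370*sin(0.07435103)
dV = 668.1027 m/s = 0.6681027 km/s

0.6681 km/s


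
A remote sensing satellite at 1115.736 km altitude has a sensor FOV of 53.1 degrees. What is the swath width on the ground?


FOV = 53.1 deg = 0.9267698 rad
swath = 2 * alt * tan(FOV/2) = 2 * 1115.736 * tan(0.4633849)
swath = 2 * 1115.736 * 0.4996717
swath = 1115.0034 km

1115.0034 km


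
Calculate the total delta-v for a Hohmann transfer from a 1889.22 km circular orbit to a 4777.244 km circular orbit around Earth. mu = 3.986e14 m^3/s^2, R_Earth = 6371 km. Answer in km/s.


r1 = 8260.2200 km = 8.26022e+06 m
r2 = 11148.2440 km = 1.1148244e+07 m
dv1 = sqrt(mu/r1)*(sqrt(2*r2/(r1+r2)) - 1) = 498.9190 m/s
dv2 = sqrt(mu/r2)*(1 - sqrt(2*r1/(r1+r2))) = 462.7914 m/s
total dv = |dv1| + |dv2| = 498.9190 + 462.7914 = 961.7104 m/s = 0.9617104 km/s

0.9617 km/s


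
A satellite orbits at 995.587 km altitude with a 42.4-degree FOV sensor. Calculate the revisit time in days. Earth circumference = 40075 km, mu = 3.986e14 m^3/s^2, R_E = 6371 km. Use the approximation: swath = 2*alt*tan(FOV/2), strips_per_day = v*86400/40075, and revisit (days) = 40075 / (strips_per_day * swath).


swath = 2*995.587*tan(0.3700098) = 772.3255 km
v = sqrt(mu/r) = 7355.8944 m/s = 7.3559 km/s
strips/day = v*86400/40075 = 7.3559*86400/40075 = 15.8590
coverage/day = strips * swath = 15.8590 * 772.3255 = 12248.3072 km
revisit = 40075 / 12248.3072 = 3.2719 days

3.2719 days


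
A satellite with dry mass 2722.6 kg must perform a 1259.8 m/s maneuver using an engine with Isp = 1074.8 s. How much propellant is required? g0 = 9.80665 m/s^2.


ve = Isp * g0 = 1074.8 * 9.80665 = 10540.187420 m/s
mass ratio = exp(dv/ve) = exp(1259.8/10540.187420) = 1.12695972
m_prop = m_dry * (mr - 1) = 2722.6 * (1.12695972 - 1)
m_prop = 345.6605 kg

345.6605 kg


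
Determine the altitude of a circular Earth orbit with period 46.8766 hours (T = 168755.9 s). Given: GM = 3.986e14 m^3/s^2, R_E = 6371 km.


T = 168755.9 s
r = (mu*T^2/(4*pi^2))^(1/3) = (3.986e14 * 168755.9^2 / (4*pi^2))^(1/3)
r = 6.6003226e+07 m = 66003.2260 km
alt = r - R_E = 66003.2260 - 6371 = 59632.2260 km

59632.2260 km


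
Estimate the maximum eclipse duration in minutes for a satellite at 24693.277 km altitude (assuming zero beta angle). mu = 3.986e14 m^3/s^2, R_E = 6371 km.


r = 31064.2770 km
T = 908.1380 min
Eclipse fraction = arcsin(R_E/r)/pi = arcsin(6371.0000/31064.2770)/pi
= arcsin(0.2050909)/pi = 0.065749
Eclipse duration = 0.065749 * 908.1380 = 59.7092 min

59.7092 minutes


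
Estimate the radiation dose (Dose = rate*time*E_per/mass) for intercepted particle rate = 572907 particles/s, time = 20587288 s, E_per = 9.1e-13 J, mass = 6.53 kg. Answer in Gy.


Total energy deposited = rate * time * E_per
  = 572907 * 20587288 * 9.1e-13 = 10.7331 J
Dose = E_total / mass = 10.7331 / 6.53
Dose = 1.6437 Gy

1.6437 Gy


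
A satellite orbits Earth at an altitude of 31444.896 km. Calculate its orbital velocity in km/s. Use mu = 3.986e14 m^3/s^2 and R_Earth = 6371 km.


r = R_E + alt = 6371.0 + 31444.896 = 37815.8960 km = 3.7815896e+07 m
v = sqrt(mu/r) = sqrt(3.986e14 / 3.7815896e+07) = 3246.6199 m/s = 3.2466 km/s

3.2466 km/s


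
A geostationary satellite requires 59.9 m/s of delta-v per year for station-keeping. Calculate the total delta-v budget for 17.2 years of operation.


dV = rate * years = 59.9 * 17.2
dV = 1030.2800 m/s

1030.2800 m/s


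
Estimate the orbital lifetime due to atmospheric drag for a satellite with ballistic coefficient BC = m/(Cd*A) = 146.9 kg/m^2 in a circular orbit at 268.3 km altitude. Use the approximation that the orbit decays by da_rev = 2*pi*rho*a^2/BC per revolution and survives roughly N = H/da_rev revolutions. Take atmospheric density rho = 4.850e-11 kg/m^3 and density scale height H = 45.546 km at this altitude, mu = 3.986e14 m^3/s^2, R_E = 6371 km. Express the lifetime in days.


a = R_E + alt = 6639.3000 km = 6.6393e+06 m
da_rev = 2*pi*rho*a^2/BC = 2*pi*4.850e-11*(6.6393e+06)^2/146.9 = 91.441722 m per revolution
N = H/da_rev = 45546.0000 m / 91.441722 m = 498.0877 revolutions
P = 2*pi*sqrt(a^3/mu) = 5383.8712 s
lifetime = N*P = 498.0877 * 5383.8712 = 2.6816402e+06 s = 31.0375 days

31.0375 days


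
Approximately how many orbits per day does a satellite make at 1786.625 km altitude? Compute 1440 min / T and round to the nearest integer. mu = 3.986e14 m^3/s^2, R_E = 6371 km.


r = 8.157625e+06 m
T = 2*pi*sqrt(r^3/mu) = 7332.5803 s = 122.2097 min
revs/day = 1440 / 122.2097 = 11.7830
Rounded: 12 revolutions per day

12 revolutions per day


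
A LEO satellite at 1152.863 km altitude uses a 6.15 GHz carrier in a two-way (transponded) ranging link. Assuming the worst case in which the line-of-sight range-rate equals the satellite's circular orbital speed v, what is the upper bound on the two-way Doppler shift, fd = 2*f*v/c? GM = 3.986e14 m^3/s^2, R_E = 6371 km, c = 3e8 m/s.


r = 7.523863e+06 m
v = sqrt(mu/r) = 7278.6059 m/s (worst-case radial velocity)
f = 6.15 GHz = 6.15e+09 Hz
fd = 2*f*v/c = 2*6.15e+09*7278.6059/3.0e+08
fd = 298422.8436 Hz

298422.8436 Hz


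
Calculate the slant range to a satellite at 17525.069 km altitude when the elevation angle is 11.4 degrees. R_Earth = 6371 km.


h = 17525.069 km, el = 11.4 deg
d = -R_E*sin(el) + sqrt((R_E*sin(el))^2 + 2*R_E*h + h^2)
d = -6371.0000*sin(0.1989675) + sqrt((6371.0000*0.1976573)^2 + 2*6371.0000*17525.069 + 17525.069^2)
d = 21806.2458 km

21806.2458 km


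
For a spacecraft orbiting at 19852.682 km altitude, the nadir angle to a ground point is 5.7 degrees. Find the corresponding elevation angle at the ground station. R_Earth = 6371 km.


r = R_E + alt = 26223.6820 km
Law of sines in the satellite / Earth-center / ground-point triangle:
  sin(nadir)/R_E = sin(90 + el)/r  =>  cos(el) = (r/R_E)*sin(nadir)
cos(el) = (26223.6820 / 6371.0000) * sin(5.7 deg) = 0.4088102
el = arccos(0.4088102) = 65.8699 deg
(Earth-central angle = 90 - nadir - el = 18.4301 deg)

65.8699 degrees


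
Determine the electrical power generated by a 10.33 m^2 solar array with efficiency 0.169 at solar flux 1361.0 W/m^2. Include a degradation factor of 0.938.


P = area * eta * S * degradation
P = 10.33 * 0.169 * 1361.0 * 0.938
P = 2228.6814 W

2228.6814 W


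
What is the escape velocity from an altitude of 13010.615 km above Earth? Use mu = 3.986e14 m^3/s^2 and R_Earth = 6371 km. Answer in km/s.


r = 6371.0 + 13010.615 = 19381.6150 km = 1.9381615e+07 m
v_esc = sqrt(2*mu/r) = sqrt(2*3.986e14 / 1.9381615e+07)
v_esc = 6413.4050 m/s = 6.4134 km/s

6.4134 km/s


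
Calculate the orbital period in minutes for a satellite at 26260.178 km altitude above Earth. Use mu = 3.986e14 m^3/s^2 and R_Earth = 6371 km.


r = 32631.1780 km = 3.2631178e+07 m
T = 2*pi*sqrt(r^3/mu) = 2*pi*sqrt(3.4745475e+22 / 3.986e14)
T = 58662.4706 s = 977.7078 min

977.7078 minutes


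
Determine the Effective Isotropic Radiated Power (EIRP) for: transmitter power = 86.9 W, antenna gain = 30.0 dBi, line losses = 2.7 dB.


Pt = 86.9 W = 19.3902 dBW
EIRP = Pt_dBW + Gt - losses = 19.3902 + 30.0 - 2.7 = 46.6902 dBW

46.6902 dBW


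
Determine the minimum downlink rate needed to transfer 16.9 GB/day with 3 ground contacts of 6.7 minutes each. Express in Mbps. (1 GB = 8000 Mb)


total contact time = 3 * 6.7 * 60 = 1206.0000 s
data = 16.9 GB = 135200.0000 Mb
rate = 135200.0000 / 1206.0000 = 112.1061 Mbps

112.1061 Mbps


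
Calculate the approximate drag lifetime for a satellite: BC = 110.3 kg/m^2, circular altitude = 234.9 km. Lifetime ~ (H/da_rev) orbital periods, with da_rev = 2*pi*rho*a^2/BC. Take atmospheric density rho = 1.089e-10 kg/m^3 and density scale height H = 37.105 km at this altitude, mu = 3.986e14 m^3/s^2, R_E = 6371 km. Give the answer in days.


a = R_E + alt = 6605.9000 km = 6.6059e+06 m
da_rev = 2*pi*rho*a^2/BC = 2*pi*1.089e-10*(6.6059e+06)^2/110.3 = 270.704968 m per revolution
N = H/da_rev = 37105.0000 m / 270.704968 m = 137.0680 revolutions
P = 2*pi*sqrt(a^3/mu) = 5343.2958 s
lifetime = N*P = 137.0680 * 5343.2958 = 732395.0896 s = 8.4768 days

8.4768 days


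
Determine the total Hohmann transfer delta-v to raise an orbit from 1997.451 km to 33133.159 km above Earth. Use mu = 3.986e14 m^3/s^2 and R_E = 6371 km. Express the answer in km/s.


r1 = 8368.4510 km = 8.368451e+06 m
r2 = 39504.1590 km = 3.9504159e+07 m
dv1 = sqrt(mu/r1)*(sqrt(2*r2/(r1+r2)) - 1) = 1964.6878 m/s
dv2 = sqrt(mu/r2)*(1 - sqrt(2*r1/(r1+r2))) = 1298.2908 m/s
total dv = |dv1| + |dv2| = 1964.6878 + 1298.2908 = 3262.9786 m/s = 3.2630 km/s

3.2630 km/s


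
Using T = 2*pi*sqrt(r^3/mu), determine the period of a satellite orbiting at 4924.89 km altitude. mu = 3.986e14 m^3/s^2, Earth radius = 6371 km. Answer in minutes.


r = 11295.8900 km = 1.129589e+07 m
T = 2*pi*sqrt(r^3/mu) = 2*pi*sqrt(1.4413232e+21 / 3.986e14)
T = 11947.9089 s = 199.1318 min

199.1318 minutes


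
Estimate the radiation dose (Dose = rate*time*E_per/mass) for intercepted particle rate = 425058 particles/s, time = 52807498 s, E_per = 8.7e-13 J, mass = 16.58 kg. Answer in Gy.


Total energy deposited = rate * time * E_per
  = 425058 * 52807498 * 8.7e-13 = 19.5282 J
Dose = E_total / mass = 19.5282 / 16.58
Dose = 1.1778 Gy

1.1778 Gy


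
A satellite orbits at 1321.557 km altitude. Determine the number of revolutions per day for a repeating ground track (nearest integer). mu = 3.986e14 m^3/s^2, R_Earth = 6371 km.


r = 7.692557e+06 m
T = 2*pi*sqrt(r^3/mu) = 6714.5561 s = 111.9093 min
revs/day = 1440 / 111.9093 = 12.8676
Rounded: 13 revolutions per day

13 revolutions per day


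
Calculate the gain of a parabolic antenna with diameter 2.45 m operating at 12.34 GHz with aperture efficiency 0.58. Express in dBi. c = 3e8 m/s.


lambda = c/f = 3e8 / 1.234e+10 = 0.02431118 m
G = eta*(pi*D/lambda)^2 = 0.58*(pi*2.45/0.02431118)^2
G = 58136.3441 (linear)
G = 10*log10(58136.3441) = 47.6445 dBi

47.6445 dBi


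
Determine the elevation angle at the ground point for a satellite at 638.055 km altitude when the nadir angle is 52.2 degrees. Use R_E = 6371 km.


r = R_E + alt = 7009.0550 km
Law of sines in the satellite / Earth-center / ground-point triangle:
  sin(nadir)/R_E = sin(90 + el)/r  =>  cos(el) = (r/R_E)*sin(nadir)
cos(el) = (7009.0550 / 6371.0000) * sin(52.2 deg) = 0.869289
el = arccos(0.869289) = 29.6239 deg
(Earth-central angle = 90 - nadir - el = 8.1761 deg)

29.6239 degrees


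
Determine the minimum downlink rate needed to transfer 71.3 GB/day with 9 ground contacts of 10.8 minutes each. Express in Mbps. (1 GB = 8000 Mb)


total contact time = 9 * 10.8 * 60 = 5832.0000 s
data = 71.3 GB = 570400.0000 Mb
rate = 570400.0000 / 5832.0000 = 97.8052 Mbps

97.8052 Mbps


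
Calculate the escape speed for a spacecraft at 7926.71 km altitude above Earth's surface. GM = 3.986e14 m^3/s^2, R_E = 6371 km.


r = 6371.0 + 7926.71 = 14297.7100 km = 1.429771e+07 m
v_esc = sqrt(2*mu/r) = sqrt(2*3.986e14 / 1.429771e+07)
v_esc = 7467.0731 m/s = 7.4671 km/s

7.4671 km/s


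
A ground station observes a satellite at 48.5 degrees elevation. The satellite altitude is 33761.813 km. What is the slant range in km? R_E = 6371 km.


h = 33761.813 km, el = 48.5 deg
d = -R_E*sin(el) + sqrt((R_E*sin(el))^2 + 2*R_E*h + h^2)
d = -6371.0000*sin(0.8464847) + sqrt((6371.0000*0.7489557)^2 + 2*6371.0000*33761.813 + 33761.813^2)
d = 35138.5669 km

35138.5669 km


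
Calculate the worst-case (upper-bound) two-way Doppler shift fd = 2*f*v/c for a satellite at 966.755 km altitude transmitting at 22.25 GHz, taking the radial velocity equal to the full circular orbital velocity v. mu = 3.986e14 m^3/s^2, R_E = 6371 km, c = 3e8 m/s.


r = 7.337755e+06 m
v = sqrt(mu/r) = 7370.3319 m/s (worst-case radial velocity)
f = 22.25 GHz = 2.225e+10 Hz
fd = 2*f*v/c = 2*2.225e+10*7370.3319/3.0e+08
fd = 1.0932659e+06 Hz

1.0933e+06 Hz


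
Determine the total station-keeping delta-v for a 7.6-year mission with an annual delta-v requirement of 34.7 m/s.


dV = rate * years = 34.7 * 7.6
dV = 263.7200 m/s

263.7200 m/s


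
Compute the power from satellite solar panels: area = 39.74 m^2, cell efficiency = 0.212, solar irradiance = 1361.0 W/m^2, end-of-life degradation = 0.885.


P = area * eta * S * degradation
P = 39.74 * 0.212 * 1361.0 * 0.885
P = 10147.6416 W

10147.6416 W


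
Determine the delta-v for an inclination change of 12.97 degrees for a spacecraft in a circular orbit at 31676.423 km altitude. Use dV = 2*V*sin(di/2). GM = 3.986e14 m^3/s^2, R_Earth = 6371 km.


r = 38047.4230 km = 3.8047423e+07 m
V = sqrt(mu/r) = 3236.7267 m/s
di = 12.97 deg = 0.2263692 rad
dV = 2*V*sin(di/2) = 2*3236.7267*sin(0.1131846)
dV = 731.1318 m/s = 0.7311318 km/s

0.7311 km/s


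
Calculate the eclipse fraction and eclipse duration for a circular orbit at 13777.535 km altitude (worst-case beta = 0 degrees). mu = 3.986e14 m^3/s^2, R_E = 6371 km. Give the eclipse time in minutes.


r = 20148.5350 km
T = 474.3787 min
Eclipse fraction = arcsin(R_E/r)/pi = arcsin(6371.0000/20148.5350)/pi
= arcsin(0.3162016)/pi = 0.1024076
Eclipse duration = 0.1024076 * 474.3787 = 48.5800 min

48.5800 minutes


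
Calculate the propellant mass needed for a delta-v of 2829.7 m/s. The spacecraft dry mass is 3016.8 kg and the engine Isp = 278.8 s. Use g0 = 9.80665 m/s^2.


ve = Isp * g0 = 278.8 * 9.80665 = 2734.094020 m/s
mass ratio = exp(dv/ve) = exp(2829.7/2734.094020) = 2.81501634
m_prop = m_dry * (mr - 1) = 3016.8 * (2.81501634 - 1)
m_prop = 5475.5413 kg

5475.5413 kg


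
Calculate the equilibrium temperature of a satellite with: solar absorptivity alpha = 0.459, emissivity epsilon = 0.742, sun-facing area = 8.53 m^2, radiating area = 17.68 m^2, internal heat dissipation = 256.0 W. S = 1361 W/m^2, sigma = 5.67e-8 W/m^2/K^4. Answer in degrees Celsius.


Numerator = alpha*S*A_sun + Q_int = 0.459*1361*8.53 + 256.0 = 5584.6825 W
Denominator = eps*sigma*A_rad = 0.742*5.67e-8*17.68 = 7.4382235e-07 W/K^4
T^4 = 7.5080864e+09 K^4
T = 294.3624 K = 21.2124 C

21.2124 degrees Celsius


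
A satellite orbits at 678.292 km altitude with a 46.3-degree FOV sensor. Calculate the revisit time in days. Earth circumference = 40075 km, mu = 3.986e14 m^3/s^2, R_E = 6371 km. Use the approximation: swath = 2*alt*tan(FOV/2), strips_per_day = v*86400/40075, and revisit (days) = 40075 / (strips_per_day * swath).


swath = 2*678.292*tan(0.4040437) = 580.0319 km
v = sqrt(mu/r) = 7519.6200 m/s = 7.5196 km/s
strips/day = v*86400/40075 = 7.5196*86400/40075 = 16.2120
coverage/day = strips * swath = 16.2120 * 580.0319 = 9403.4659 km
revisit = 40075 / 9403.4659 = 4.2617 days

4.2617 days


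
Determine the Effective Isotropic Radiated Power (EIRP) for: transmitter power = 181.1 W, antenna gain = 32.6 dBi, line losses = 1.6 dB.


Pt = 181.1 W = 22.5792 dBW
EIRP = Pt_dBW + Gt - losses = 22.5792 + 32.6 - 1.6 = 53.5792 dBW

53.5792 dBW


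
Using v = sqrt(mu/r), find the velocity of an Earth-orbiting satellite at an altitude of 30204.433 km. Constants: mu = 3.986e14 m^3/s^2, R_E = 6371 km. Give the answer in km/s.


r = R_E + alt = 6371.0 + 30204.433 = 36575.4330 km = 3.6575433e+07 m
v = sqrt(mu/r) = sqrt(3.986e14 / 3.6575433e+07) = 3301.2158 m/s = 3.3012 km/s

3.3012 km/s


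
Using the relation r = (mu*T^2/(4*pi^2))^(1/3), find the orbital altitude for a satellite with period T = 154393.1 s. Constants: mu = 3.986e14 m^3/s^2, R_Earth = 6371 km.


T = 154393.1 s
r = (mu*T^2/(4*pi^2))^(1/3) = (3.986e14 * 154393.1^2 / (4*pi^2))^(1/3)
r = 6.2202968e+07 m = 62202.9685 km
alt = r - R_E = 62202.9685 - 6371 = 55831.9685 km

55831.9685 km


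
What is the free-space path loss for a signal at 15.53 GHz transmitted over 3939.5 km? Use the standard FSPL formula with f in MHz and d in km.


f = 15.53 GHz = 15530.0000 MHz
d = 3939.5 km
FSPL = 32.44 + 20*log10(15530.0000) + 20*log10(3939.5)
FSPL = 32.44 + 83.8234 + 71.9088
FSPL = 188.1723 dB

188.1723 dB


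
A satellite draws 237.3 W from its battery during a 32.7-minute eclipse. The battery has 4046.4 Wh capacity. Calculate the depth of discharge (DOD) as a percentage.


E_used = P * t / 60 = 237.3 * 32.7 / 60 = 129.3285 Wh
DOD = E_used / E_total * 100 = 129.3285 / 4046.4 * 100
DOD = 3.1961 %

3.1961 %


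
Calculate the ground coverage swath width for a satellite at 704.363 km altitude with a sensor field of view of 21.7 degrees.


FOV = 21.7 deg = 0.3787364 rad
swath = 2 * alt * tan(FOV/2) = 2 * 704.363 * tan(0.1893682)
swath = 2 * 704.363 * 0.1916648
swath = 270.0031 km

270.0031 km


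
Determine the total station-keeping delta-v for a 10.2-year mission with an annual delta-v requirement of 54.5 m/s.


dV = rate * years = 54.5 * 10.2
dV = 555.9000 m/s

555.9000 m/s


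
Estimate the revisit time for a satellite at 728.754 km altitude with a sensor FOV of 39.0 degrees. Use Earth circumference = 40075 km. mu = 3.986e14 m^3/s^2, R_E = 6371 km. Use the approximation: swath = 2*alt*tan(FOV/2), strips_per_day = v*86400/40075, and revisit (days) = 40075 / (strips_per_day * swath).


swath = 2*728.754*tan(0.3403392) = 516.1307 km
v = sqrt(mu/r) = 7492.8493 m/s = 7.4928 km/s
strips/day = v*86400/40075 = 7.4928*86400/40075 = 16.1543
coverage/day = strips * swath = 16.1543 * 516.1307 = 8337.7114 km
revisit = 40075 / 8337.7114 = 4.8065 days

4.8065 days


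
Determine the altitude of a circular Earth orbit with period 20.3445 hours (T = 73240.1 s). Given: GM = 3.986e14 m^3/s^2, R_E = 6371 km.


T = 73240.1 s
r = (mu*T^2/(4*pi^2))^(1/3) = (3.986e14 * 73240.1^2 / (4*pi^2))^(1/3)
r = 3.7834832e+07 m = 37834.8316 km
alt = r - R_E = 37834.8316 - 6371 = 31463.8316 km

31463.8316 km


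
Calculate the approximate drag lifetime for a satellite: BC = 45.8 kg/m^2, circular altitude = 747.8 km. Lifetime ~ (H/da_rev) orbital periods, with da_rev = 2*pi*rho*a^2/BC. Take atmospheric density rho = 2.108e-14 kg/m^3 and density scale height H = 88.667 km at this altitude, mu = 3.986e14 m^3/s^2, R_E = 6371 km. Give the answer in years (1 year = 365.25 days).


a = R_E + alt = 7118.8000 km = 7.1188e+06 m
da_rev = 2*pi*rho*a^2/BC = 2*pi*2.108e-14*(7.1188e+06)^2/45.8 = 0.146554305 m per revolution
N = H/da_rev = 88667.0000 m / 0.146554305 m = 605011.2275 revolutions
P = 2*pi*sqrt(a^3/mu) = 5977.5251 s
lifetime = N*P = 605011.2275 * 5977.5251 = 3.6164698e+09 s = 41857.2894 days
years = 41857.2894 / 365.25 = 114.5990 years

114.5990 years


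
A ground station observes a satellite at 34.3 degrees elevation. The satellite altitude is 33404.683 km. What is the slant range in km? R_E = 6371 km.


h = 33404.683 km, el = 34.3 deg
d = -R_E*sin(el) + sqrt((R_E*sin(el))^2 + 2*R_E*h + h^2)
d = -6371.0000*sin(0.5986479) + sqrt((6371.0000*0.563526)^2 + 2*6371.0000*33404.683 + 33404.683^2)
d = 35835.7191 km

35835.7191 km


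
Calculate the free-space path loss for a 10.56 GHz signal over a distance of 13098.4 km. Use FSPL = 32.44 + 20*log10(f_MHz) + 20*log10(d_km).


f = 10.56 GHz = 10560.0000 MHz
d = 13098.4 km
FSPL = 32.44 + 20*log10(10560.0000) + 20*log10(13098.4)
FSPL = 32.44 + 80.4733 + 82.3444
FSPL = 195.2576 dB

195.2576 dB


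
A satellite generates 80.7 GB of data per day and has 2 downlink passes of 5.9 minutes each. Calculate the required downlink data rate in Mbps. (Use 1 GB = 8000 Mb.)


total contact time = 2 * 5.9 * 60 = 708.0000 s
data = 80.7 GB = 645600.0000 Mb
rate = 645600.0000 / 708.0000 = 911.8644 Mbps

911.8644 Mbps


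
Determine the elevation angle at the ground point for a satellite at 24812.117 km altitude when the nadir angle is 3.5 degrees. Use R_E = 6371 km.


r = R_E + alt = 31183.1170 km
Law of sines in the satellite / Earth-center / ground-point triangle:
  sin(nadir)/R_E = sin(90 + el)/r  =>  cos(el) = (r/R_E)*sin(nadir)
cos(el) = (31183.1170 / 6371.0000) * sin(3.5 deg) = 0.2988045
el = arccos(0.2988045) = 72.6142 deg
(Earth-central angle = 90 - nadir - el = 13.8858 deg)

72.6142 degrees


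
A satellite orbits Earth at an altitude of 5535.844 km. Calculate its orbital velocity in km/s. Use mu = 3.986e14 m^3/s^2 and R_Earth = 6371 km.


r = R_E + alt = 6371.0 + 5535.844 = 11906.8440 km = 1.1906844e+07 m
v = sqrt(mu/r) = sqrt(3.986e14 / 1.1906844e+07) = 5785.8919 m/s = 5.7859 km/s

5.7859 km/s


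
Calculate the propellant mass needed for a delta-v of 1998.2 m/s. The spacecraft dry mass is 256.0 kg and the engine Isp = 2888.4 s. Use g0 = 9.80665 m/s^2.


ve = Isp * g0 = 2888.4 * 9.80665 = 28325.527860 m/s
mass ratio = exp(dv/ve) = exp(1998.2/28325.527860) = 1.07309193
m_prop = m_dry * (mr - 1) = 256.0 * (1.07309193 - 1)
m_prop = 18.7115 kg

18.7115 kg


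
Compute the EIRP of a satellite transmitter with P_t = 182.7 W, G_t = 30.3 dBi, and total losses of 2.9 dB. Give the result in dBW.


Pt = 182.7 W = 22.6174 dBW
EIRP = Pt_dBW + Gt - losses = 22.6174 + 30.3 - 2.9 = 50.0174 dBW

50.0174 dBW


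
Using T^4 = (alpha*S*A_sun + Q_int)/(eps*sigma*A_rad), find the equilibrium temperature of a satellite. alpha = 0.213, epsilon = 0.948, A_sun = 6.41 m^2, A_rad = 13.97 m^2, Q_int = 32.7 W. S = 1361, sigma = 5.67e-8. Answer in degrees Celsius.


Numerator = alpha*S*A_sun + Q_int = 0.213*1361*6.41 + 32.7 = 1890.9141 W
Denominator = eps*sigma*A_rad = 0.948*5.67e-8*13.97 = 7.5090985e-07 W/K^4
T^4 = 2.518164e+09 K^4
T = 224.0119 K = -49.1381 C

-49.1381 degrees Celsius


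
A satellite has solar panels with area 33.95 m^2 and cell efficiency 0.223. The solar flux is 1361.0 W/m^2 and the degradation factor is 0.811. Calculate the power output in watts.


P = area * eta * S * degradation
P = 33.95 * 0.223 * 1361.0 * 0.811
P = 8356.4847 W

8356.4847 W


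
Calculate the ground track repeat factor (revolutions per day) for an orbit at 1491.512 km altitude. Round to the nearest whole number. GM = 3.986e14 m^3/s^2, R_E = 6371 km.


r = 7.862512e+06 m
T = 2*pi*sqrt(r^3/mu) = 6938.3021 s = 115.6384 min
revs/day = 1440 / 115.6384 = 12.4526
Rounded: 12 revolutions per day

12 revolutions per day


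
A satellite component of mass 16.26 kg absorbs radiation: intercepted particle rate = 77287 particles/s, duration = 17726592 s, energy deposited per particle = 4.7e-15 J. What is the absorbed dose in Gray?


Total energy deposited = rate * time * E_per
  = 77287 * 17726592 * 4.7e-15 = 0.006439165 J
Dose = E_total / mass = 0.006439165 / 16.26
Dose = 3.9601261e-04 Gy

3.9601e-04 Gy


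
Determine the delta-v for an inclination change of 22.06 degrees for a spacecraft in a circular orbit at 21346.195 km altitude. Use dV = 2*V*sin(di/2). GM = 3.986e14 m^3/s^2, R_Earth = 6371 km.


r = 27717.1950 km = 2.7717195e+07 m
V = sqrt(mu/r) = 3792.2242 m/s
di = 22.06 deg = 0.3850196 rad
dV = 2*V*sin(di/2) = 2*3792.2242*sin(0.1925098)
dV = 1451.0790 m/s = 1.4511 km/s

1.4511 km/s


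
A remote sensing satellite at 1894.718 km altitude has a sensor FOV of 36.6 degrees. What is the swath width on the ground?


FOV = 36.6 deg = 0.6387905 rad
swath = 2 * alt * tan(FOV/2) = 2 * 1894.718 * tan(0.3193953)
swath = 2 * 1894.718 * 0.3307184
swath = 1253.2361 km

1253.2361 km


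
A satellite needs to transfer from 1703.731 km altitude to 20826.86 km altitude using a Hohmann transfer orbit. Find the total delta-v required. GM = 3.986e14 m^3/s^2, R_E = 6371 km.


r1 = 8074.7310 km = 8.074731e+06 m
r2 = 27197.8600 km = 2.719786e+07 m
dv1 = sqrt(mu/r1)*(sqrt(2*r2/(r1+r2)) - 1) = 1699.1146 m/s
dv2 = sqrt(mu/r2)*(1 - sqrt(2*r1/(r1+r2))) = 1237.8898 m/s
total dv = |dv1| + |dv2| = 1699.1146 + 1237.8898 = 2937.0044 m/s = 2.9370 km/s

2.9370 km/s


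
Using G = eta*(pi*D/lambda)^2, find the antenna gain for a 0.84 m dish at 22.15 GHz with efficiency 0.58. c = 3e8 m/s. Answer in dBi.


lambda = c/f = 3e8 / 2.215e+10 = 0.01354402 m
G = eta*(pi*D/lambda)^2 = 0.58*(pi*0.84/0.01354402)^2
G = 22018.6791 (linear)
G = 10*log10(22018.6791) = 43.4279 dBi

43.4279 dBi


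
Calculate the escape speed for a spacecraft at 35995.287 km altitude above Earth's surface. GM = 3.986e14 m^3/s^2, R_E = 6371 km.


r = 6371.0 + 35995.287 = 42366.2870 km = 4.2366287e+07 m
v_esc = sqrt(2*mu/r) = sqrt(2*3.986e14 / 4.2366287e+07)
v_esc = 4337.8391 m/s = 4.3378 km/s

4.3378 km/s


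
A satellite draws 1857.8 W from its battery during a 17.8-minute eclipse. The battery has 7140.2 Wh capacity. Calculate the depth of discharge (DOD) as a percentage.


E_used = P * t / 60 = 1857.8 * 17.8 / 60 = 551.1473 Wh
DOD = E_used / E_total * 100 = 551.1473 / 7140.2 * 100
DOD = 7.7189 %

7.7189 %


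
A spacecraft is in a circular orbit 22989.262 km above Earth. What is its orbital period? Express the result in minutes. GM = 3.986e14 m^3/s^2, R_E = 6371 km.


r = 29360.2620 km = 2.9360262e+07 m
T = 2*pi*sqrt(r^3/mu) = 2*pi*sqrt(2.5309279e+22 / 3.986e14)
T = 50066.9472 s = 834.4491 min

834.4491 minutes


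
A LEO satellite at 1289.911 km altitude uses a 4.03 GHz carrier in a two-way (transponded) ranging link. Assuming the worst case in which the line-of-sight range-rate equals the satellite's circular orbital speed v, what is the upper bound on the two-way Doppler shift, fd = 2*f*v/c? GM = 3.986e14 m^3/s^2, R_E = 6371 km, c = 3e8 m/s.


r = 7.660911e+06 m
v = sqrt(mu/r) = 7213.2077 m/s (worst-case radial velocity)
f = 4.03 GHz = 4.03e+09 Hz
fd = 2*f*v/c = 2*4.03e+09*7213.2077/3.0e+08
fd = 193794.8473 Hz

193794.8473 Hz


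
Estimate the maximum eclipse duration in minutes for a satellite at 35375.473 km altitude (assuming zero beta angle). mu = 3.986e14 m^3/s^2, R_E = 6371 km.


r = 41746.4730 km
T = 1414.7824 min
Eclipse fraction = arcsin(R_E/r)/pi = arcsin(6371.0000/41746.4730)/pi
= arcsin(0.1526117)/pi = 0.04876838
Eclipse duration = 0.04876838 * 1414.7824 = 68.9966 min

68.9966 minutes


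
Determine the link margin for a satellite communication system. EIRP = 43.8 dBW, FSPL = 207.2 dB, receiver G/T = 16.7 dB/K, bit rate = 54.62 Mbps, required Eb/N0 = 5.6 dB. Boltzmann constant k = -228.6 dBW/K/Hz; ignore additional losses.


C/N0 = EIRP - FSPL + G/T - k = 43.8 - 207.2 + 16.7 - (-228.6)
C/N0 = 81.9000 dB-Hz
R_b = 54.62 Mbps = 5.462e+07 bps -> 10*log10(R_b) = 77.3735 dB-Hz
Eb/N0 = C/N0 - 10*log10(R_b) = 81.9000 - 77.3735 = 4.5265 dB
Margin = Eb/N0 - Eb/N0_req = 4.5265 - 5.6 = -1.0735 dB (negative margin: link does not close)

-1.0735 dB


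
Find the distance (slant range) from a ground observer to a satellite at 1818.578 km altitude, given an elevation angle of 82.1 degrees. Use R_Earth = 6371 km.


h = 1818.578 km, el = 82.1 deg
d = -R_E*sin(el) + sqrt((R_E*sin(el))^2 + 2*R_E*h + h^2)
d = -6371.0000*sin(1.4329) + sqrt((6371.0000*0.9905095)^2 + 2*6371.0000*1818.578 + 1818.578^2)
d = 1832.0933 km

1832.0933 km


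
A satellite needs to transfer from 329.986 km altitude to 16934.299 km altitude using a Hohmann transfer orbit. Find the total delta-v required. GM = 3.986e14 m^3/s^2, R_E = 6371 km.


r1 = 6700.9860 km = 6.700986e+06 m
r2 = 23305.2990 km = 2.3305299e+07 m
dv1 = sqrt(mu/r1)*(sqrt(2*r2/(r1+r2)) - 1) = 1899.9084 m/s
dv2 = sqrt(mu/r2)*(1 - sqrt(2*r1/(r1+r2))) = 1371.7442 m/s
total dv = |dv1| + |dv2| = 1899.9084 + 1371.7442 = 3271.6525 m/s = 3.2717 km/s

3.2717 km/s


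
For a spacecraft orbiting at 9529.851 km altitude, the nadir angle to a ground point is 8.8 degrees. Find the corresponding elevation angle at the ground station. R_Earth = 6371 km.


r = R_E + alt = 15900.8510 km
Law of sines in the satellite / Earth-center / ground-point triangle:
  sin(nadir)/R_E = sin(90 + el)/r  =>  cos(el) = (r/R_E)*sin(nadir)
cos(el) = (15900.8510 / 6371.0000) * sin(8.8 deg) = 0.3818247
el = arccos(0.3818247) = 67.5532 deg
(Earth-central angle = 90 - nadir - el = 13.6468 deg)

67.5532 degrees


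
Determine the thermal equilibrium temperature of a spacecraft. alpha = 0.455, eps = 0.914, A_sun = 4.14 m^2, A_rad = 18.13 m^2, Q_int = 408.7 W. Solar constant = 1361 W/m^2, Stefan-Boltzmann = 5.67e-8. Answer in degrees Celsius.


Numerator = alpha*S*A_sun + Q_int = 0.455*1361*4.14 + 408.7 = 2972.4157 W
Denominator = eps*sigma*A_rad = 0.914*5.67e-8*18.13 = 9.3956549e-07 W/K^4
T^4 = 3.1636067e+09 K^4
T = 237.1623 K = -35.9877 C

-35.9877 degrees Celsius


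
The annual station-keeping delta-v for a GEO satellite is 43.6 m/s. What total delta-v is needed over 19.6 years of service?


dV = rate * years = 43.6 * 19.6
dV = 854.5600 m/s

854.5600 m/s


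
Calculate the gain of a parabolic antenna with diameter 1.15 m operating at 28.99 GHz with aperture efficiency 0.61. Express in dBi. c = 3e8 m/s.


lambda = c/f = 3e8 / 2.899e+10 = 0.0103484 m
G = eta*(pi*D/lambda)^2 = 0.61*(pi*1.15/0.0103484)^2
G = 74349.6935 (linear)
G = 10*log10(74349.6935) = 48.7128 dBi

48.7128 dBi


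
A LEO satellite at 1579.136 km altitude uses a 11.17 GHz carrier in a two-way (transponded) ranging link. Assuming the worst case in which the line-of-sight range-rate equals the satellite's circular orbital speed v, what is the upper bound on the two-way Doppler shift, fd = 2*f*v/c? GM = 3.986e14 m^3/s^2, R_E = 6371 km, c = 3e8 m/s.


r = 7.950136e+06 m
v = sqrt(mu/r) = 7080.7844 m/s (worst-case radial velocity)
f = 11.17 GHz = 1.117e+10 Hz
fd = 2*f*v/c = 2*1.117e+10*7080.7844/3.0e+08
fd = 527282.4083 Hz

527282.4083 Hz


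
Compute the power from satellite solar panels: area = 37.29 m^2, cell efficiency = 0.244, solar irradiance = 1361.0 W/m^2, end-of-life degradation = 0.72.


P = area * eta * S * degradation
P = 37.29 * 0.244 * 1361.0 * 0.72
P = 8916.0569 W

8916.0569 W


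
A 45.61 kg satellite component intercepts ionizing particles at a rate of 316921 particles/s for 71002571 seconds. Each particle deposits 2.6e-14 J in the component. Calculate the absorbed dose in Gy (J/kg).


Total energy deposited = rate * time * E_per
  = 316921 * 71002571 * 2.6e-14 = 0.5850574 J
Dose = E_total / mass = 0.5850574 / 45.61
Dose = 0.01282739 Gy

0.0128 Gy


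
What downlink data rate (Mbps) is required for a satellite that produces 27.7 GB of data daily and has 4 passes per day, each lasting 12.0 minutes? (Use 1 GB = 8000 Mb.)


total contact time = 4 * 12.0 * 60 = 2880.0000 s
data = 27.7 GB = 221600.0000 Mb
rate = 221600.0000 / 2880.0000 = 76.9444 Mbps

76.9444 Mbps


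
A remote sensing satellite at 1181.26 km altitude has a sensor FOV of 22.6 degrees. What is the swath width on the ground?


FOV = 22.6 deg = 0.3944444 rad
swath = 2 * alt * tan(FOV/2) = 2 * 1181.26 * tan(0.1972222)
swath = 2 * 1181.26 * 0.1998197
swath = 472.0781 km

472.0781 km


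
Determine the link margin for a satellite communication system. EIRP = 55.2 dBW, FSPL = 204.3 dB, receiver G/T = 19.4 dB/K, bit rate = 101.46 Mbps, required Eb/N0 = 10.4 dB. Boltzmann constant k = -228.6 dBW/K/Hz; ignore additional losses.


C/N0 = EIRP - FSPL + G/T - k = 55.2 - 204.3 + 19.4 - (-228.6)
C/N0 = 98.9000 dB-Hz
R_b = 101.46 Mbps = 1.0146e+08 bps -> 10*log10(R_b) = 80.0629 dB-Hz
Eb/N0 = C/N0 - 10*log10(R_b) = 98.9000 - 80.0629 = 18.8371 dB
Margin = Eb/N0 - Eb/N0_req = 18.8371 - 10.4 = 8.4371 dB (link closes)

8.4371 dB


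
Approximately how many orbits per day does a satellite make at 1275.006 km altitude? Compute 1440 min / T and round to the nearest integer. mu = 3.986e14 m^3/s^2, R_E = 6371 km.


r = 7.646006e+06 m
T = 2*pi*sqrt(r^3/mu) = 6653.6993 s = 110.8950 min
revs/day = 1440 / 110.8950 = 12.9853
Rounded: 13 revolutions per day

13 revolutions per day


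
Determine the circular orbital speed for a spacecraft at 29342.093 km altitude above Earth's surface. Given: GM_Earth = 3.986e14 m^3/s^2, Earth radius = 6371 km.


r = R_E + alt = 6371.0 + 29342.093 = 35713.0930 km = 3.5713093e+07 m
v = sqrt(mu/r) = sqrt(3.986e14 / 3.5713093e+07) = 3340.8341 m/s = 3.3408 km/s

3.3408 km/s


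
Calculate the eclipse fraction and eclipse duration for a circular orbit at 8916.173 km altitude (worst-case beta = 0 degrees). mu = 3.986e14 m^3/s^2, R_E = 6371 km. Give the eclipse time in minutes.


r = 15287.1730 km
T = 313.5095 min
Eclipse fraction = arcsin(R_E/r)/pi = arcsin(6371.0000/15287.1730)/pi
= arcsin(0.4167546)/pi = 0.1368326
Eclipse duration = 0.1368326 * 313.5095 = 42.8983 min

42.8983 minutes


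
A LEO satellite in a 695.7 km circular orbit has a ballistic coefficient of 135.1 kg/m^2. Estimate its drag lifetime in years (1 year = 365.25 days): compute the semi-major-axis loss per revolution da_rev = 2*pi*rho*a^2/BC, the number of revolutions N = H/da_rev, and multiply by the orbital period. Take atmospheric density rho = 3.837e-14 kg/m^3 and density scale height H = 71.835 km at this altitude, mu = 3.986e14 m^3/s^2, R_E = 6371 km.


a = R_E + alt = 7066.7000 km = 7.0667e+06 m
da_rev = 2*pi*rho*a^2/BC = 2*pi*3.837e-14*(7.0667e+06)^2/135.1 = 0.0891147572 m per revolution
N = H/da_rev = 71835.0000 m / 0.0891147572 m = 806095.4468 revolutions
P = 2*pi*sqrt(a^3/mu) = 5912.0242 s
lifetime = N*P = 806095.4468 * 5912.0242 = 4.7656558e+09 s = 55158.0531 days
years = 55158.0531 / 365.25 = 151.0145 years

151.0145 years


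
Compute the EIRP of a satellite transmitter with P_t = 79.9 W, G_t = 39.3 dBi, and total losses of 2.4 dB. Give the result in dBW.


Pt = 79.9 W = 19.0255 dBW
EIRP = Pt_dBW + Gt - losses = 19.0255 + 39.3 - 2.4 = 55.9255 dBW

55.9255 dBW


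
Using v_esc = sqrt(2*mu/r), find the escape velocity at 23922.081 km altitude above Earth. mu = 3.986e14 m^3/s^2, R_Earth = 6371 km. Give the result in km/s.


r = 6371.0 + 23922.081 = 30293.0810 km = 3.0293081e+07 m
v_esc = sqrt(2*mu/r) = sqrt(2*3.986e14 / 3.0293081e+07)
v_esc = 5129.9357 m/s = 5.1299 km/s

5.1299 km/s


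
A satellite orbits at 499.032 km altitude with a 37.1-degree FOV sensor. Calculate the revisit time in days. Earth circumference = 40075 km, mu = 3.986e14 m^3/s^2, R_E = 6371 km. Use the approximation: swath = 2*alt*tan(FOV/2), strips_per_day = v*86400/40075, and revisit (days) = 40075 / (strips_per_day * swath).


swath = 2*499.032*tan(0.3237586) = 334.9163 km
v = sqrt(mu/r) = 7617.0932 m/s = 7.6171 km/s
strips/day = v*86400/40075 = 7.6171*86400/40075 = 16.4221
coverage/day = strips * swath = 16.4221 * 334.9163 = 5500.0391 km
revisit = 40075 / 5500.0391 = 7.2863 days

7.2863 days


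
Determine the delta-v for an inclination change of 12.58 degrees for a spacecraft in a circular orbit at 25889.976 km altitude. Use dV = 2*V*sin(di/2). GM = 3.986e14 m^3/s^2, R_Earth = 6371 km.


r = 32260.9760 km = 3.2260976e+07 m
V = sqrt(mu/r) = 3515.0370 m/s
di = 12.58 deg = 0.2195624 rad
dV = 2*V*sin(di/2) = 2*3515.0370*sin(0.1097812)
dV = 770.2207 m/s = 0.7702207 km/s

0.7702 km/s
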